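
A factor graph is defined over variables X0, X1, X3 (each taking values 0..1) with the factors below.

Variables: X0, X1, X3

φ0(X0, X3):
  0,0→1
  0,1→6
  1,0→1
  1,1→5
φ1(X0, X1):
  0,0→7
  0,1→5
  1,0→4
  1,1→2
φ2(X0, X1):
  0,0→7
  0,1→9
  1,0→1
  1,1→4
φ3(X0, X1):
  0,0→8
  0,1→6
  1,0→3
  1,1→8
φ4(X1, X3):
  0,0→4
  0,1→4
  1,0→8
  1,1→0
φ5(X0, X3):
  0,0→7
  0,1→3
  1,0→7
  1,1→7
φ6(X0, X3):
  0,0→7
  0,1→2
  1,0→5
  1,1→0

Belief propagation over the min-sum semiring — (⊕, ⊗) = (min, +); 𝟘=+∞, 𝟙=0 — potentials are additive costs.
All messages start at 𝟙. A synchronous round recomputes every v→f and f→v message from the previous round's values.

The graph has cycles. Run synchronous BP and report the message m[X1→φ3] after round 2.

message @ round 2 = [9, 6]

init: all messages = 𝟙 over 2 values
r1 m[φ0→X0] = [1, 1]
r1 m[φ0→X3] = [1, 5]
r1 m[φ1→X0] = [5, 2]
r1 m[φ1→X1] = [4, 2]
r1 m[φ2→X0] = [7, 1]
r1 m[φ2→X1] = [1, 4]
r1 m[φ3→X0] = [6, 3]
r1 m[φ3→X1] = [3, 6]
r1 m[φ4→X1] = [4, 0]
r1 m[φ4→X3] = [4, 0]
r1 m[φ5→X0] = [3, 7]
r1 m[φ5→X3] = [7, 3]
r1 m[φ6→X0] = [2, 0]
r1 m[φ6→X3] = [5, 0]
r1 m[X0→φ0] = [0, 0]
r1 m[X0→φ1] = [0, 0]
r1 m[X0→φ2] = [0, 0]
r1 m[X0→φ3] = [0, 0]
r1 m[X0→φ5] = [0, 0]
r1 m[X0→φ6] = [0, 0]
r1 m[X1→φ1] = [0, 0]
r1 m[X1→φ2] = [0, 0]
r1 m[X1→φ3] = [0, 0]
r1 m[X1→φ4] = [0, 0]
r1 m[X3→φ0] = [0, 0]
r1 m[X3→φ4] = [0, 0]
r1 m[X3→φ5] = [0, 0]
r1 m[X3→φ6] = [0, 0]
r2 m[φ0→X0] = [1, 1]
r2 m[φ0→X3] = [1, 5]
r2 m[φ1→X0] = [5, 2]
r2 m[φ1→X1] = [4, 2]
r2 m[φ2→X0] = [7, 1]
r2 m[φ2→X1] = [1, 4]
r2 m[φ3→X0] = [6, 3]
r2 m[φ3→X1] = [3, 6]
r2 m[φ4→X1] = [4, 0]
r2 m[φ4→X3] = [4, 0]
r2 m[φ5→X0] = [3, 7]
r2 m[φ5→X3] = [7, 3]
r2 m[φ6→X0] = [2, 0]
r2 m[φ6→X3] = [5, 0]
r2 m[X0→φ0] = [23, 13]
r2 m[X0→φ1] = [19, 12]
r2 m[X0→φ2] = [17, 13]
r2 m[X0→φ3] = [18, 11]
r2 m[X0→φ5] = [21, 7]
r2 m[X0→φ6] = [22, 14]
r2 m[X1→φ1] = [8, 10]
r2 m[X1→φ2] = [11, 8]
r2 m[X1→φ3] = [9, 6]
r2 m[X1→φ4] = [8, 12]
r2 m[X3→φ0] = [16, 3]
r2 m[X3→φ4] = [13, 8]
r2 m[X3→φ5] = [10, 5]
r2 m[X3→φ6] = [12, 8]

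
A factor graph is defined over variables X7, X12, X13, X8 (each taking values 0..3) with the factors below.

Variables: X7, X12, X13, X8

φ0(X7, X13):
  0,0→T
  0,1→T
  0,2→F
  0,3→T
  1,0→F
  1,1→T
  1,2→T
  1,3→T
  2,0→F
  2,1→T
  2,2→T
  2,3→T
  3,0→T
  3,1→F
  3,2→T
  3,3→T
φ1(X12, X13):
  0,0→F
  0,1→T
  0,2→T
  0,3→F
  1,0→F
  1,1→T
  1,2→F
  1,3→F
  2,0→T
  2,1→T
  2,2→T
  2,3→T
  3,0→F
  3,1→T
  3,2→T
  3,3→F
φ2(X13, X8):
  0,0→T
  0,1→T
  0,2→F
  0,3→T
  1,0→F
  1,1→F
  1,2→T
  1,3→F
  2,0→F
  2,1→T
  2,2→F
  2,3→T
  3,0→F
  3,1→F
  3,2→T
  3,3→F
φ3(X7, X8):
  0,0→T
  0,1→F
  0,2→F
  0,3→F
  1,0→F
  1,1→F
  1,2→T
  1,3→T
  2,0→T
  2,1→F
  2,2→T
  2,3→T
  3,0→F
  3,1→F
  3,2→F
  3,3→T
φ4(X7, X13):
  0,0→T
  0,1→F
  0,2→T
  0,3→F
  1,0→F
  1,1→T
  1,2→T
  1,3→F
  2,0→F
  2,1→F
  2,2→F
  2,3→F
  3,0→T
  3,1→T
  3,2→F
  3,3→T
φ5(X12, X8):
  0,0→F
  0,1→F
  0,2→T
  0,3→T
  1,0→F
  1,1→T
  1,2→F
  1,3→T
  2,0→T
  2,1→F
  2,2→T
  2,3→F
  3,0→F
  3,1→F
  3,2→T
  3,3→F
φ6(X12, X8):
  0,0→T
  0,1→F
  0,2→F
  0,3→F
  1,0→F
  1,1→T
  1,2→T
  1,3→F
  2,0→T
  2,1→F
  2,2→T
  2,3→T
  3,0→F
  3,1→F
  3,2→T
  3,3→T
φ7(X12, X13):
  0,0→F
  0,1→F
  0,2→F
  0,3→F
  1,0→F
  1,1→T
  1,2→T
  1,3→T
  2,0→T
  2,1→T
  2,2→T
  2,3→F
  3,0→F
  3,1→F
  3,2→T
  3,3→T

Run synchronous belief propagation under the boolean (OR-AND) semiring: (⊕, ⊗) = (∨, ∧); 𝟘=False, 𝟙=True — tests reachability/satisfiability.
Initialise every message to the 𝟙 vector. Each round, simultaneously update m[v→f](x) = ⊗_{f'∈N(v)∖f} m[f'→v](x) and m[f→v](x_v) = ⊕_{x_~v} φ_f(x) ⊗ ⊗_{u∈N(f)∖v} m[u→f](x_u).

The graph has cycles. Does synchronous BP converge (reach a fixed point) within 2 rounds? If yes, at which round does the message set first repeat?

init: all messages = 𝟙 over 4 values
r1 m[φ0→X7] = [T, T, T, T]
r1 m[φ0→X13] = [T, T, T, T]
r1 m[φ1→X12] = [T, T, T, T]
r1 m[φ1→X13] = [T, T, T, T]
r1 m[φ2→X13] = [T, T, T, T]
r1 m[φ2→X8] = [T, T, T, T]
r1 m[φ3→X7] = [T, T, T, T]
r1 m[φ3→X8] = [T, F, T, T]
r1 m[φ4→X7] = [T, T, F, T]
r1 m[φ4→X13] = [T, T, T, T]
r1 m[φ5→X12] = [T, T, T, T]
r1 m[φ5→X8] = [T, T, T, T]
r1 m[φ6→X12] = [T, T, T, T]
r1 m[φ6→X8] = [T, T, T, T]
r1 m[φ7→X12] = [F, T, T, T]
r1 m[φ7→X13] = [T, T, T, T]
r1 m[X7→φ0] = [T, T, T, T]
r1 m[X7→φ3] = [T, T, T, T]
r1 m[X7→φ4] = [T, T, T, T]
r1 m[X12→φ1] = [T, T, T, T]
r1 m[X12→φ5] = [T, T, T, T]
r1 m[X12→φ6] = [T, T, T, T]
r1 m[X12→φ7] = [T, T, T, T]
r1 m[X13→φ0] = [T, T, T, T]
r1 m[X13→φ1] = [T, T, T, T]
r1 m[X13→φ2] = [T, T, T, T]
r1 m[X13→φ4] = [T, T, T, T]
r1 m[X13→φ7] = [T, T, T, T]
r1 m[X8→φ2] = [T, T, T, T]
r1 m[X8→φ3] = [T, T, T, T]
r1 m[X8→φ5] = [T, T, T, T]
r1 m[X8→φ6] = [T, T, T, T]
r2 m[φ0→X7] = [T, T, T, T]
r2 m[φ0→X13] = [T, T, T, T]
r2 m[φ1→X12] = [T, T, T, T]
r2 m[φ1→X13] = [T, T, T, T]
r2 m[φ2→X13] = [T, T, T, T]
r2 m[φ2→X8] = [T, T, T, T]
r2 m[φ3→X7] = [T, T, T, T]
r2 m[φ3→X8] = [T, F, T, T]
r2 m[φ4→X7] = [T, T, F, T]
r2 m[φ4→X13] = [T, T, T, T]
r2 m[φ5→X12] = [T, T, T, T]
r2 m[φ5→X8] = [T, T, T, T]
r2 m[φ6→X12] = [T, T, T, T]
r2 m[φ6→X8] = [T, T, T, T]
r2 m[φ7→X12] = [F, T, T, T]
r2 m[φ7→X13] = [T, T, T, T]
r2 m[X7→φ0] = [T, T, F, T]
r2 m[X7→φ3] = [T, T, F, T]
r2 m[X7→φ4] = [T, T, T, T]
r2 m[X12→φ1] = [F, T, T, T]
r2 m[X12→φ5] = [F, T, T, T]
r2 m[X12→φ6] = [F, T, T, T]
r2 m[X12→φ7] = [T, T, T, T]
r2 m[X13→φ0] = [T, T, T, T]
r2 m[X13→φ1] = [T, T, T, T]
r2 m[X13→φ2] = [T, T, T, T]
r2 m[X13→φ4] = [T, T, T, T]
r2 m[X13→φ7] = [T, T, T, T]
r2 m[X8→φ2] = [T, F, T, T]
r2 m[X8→φ3] = [T, T, T, T]
r2 m[X8→φ5] = [T, F, T, T]
r2 m[X8→φ6] = [T, F, T, T]
no fixed point within 2 rounds

NOT CONVERGED within 2 rounds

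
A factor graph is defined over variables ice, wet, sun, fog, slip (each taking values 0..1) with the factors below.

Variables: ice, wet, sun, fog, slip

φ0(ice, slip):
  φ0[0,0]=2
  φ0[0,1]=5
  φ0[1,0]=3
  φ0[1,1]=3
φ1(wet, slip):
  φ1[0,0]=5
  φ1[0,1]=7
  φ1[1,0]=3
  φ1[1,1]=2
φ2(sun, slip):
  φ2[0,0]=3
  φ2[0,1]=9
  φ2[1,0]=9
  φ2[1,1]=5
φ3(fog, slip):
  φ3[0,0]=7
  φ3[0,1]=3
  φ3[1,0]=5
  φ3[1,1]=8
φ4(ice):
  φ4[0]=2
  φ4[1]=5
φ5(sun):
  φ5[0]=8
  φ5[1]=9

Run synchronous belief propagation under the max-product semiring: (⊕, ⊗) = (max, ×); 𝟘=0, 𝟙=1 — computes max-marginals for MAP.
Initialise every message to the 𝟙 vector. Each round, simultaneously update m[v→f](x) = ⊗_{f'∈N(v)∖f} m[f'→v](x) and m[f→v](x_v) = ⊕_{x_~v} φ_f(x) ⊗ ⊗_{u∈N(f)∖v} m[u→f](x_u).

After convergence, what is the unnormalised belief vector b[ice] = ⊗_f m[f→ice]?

b[ice] = [40320, 60480]

init: all messages = 𝟙 over 2 values
r1 m[φ0→ice] = [5, 3]
r1 m[φ0→slip] = [3, 5]
r1 m[φ1→wet] = [7, 3]
r1 m[φ1→slip] = [5, 7]
r1 m[φ2→sun] = [9, 9]
r1 m[φ2→slip] = [9, 9]
r1 m[φ3→fog] = [7, 8]
r1 m[φ3→slip] = [7, 8]
r1 m[φ4→ice] = [2, 5]
r1 m[φ5→sun] = [8, 9]
r1 m[ice→φ0] = [1, 1]
r1 m[ice→φ4] = [1, 1]
r1 m[wet→φ1] = [1, 1]
r1 m[sun→φ2] = [1, 1]
r1 m[sun→φ5] = [1, 1]
r1 m[fog→φ3] = [1, 1]
r1 m[slip→φ0] = [1, 1]
r1 m[slip→φ1] = [1, 1]
r1 m[slip→φ2] = [1, 1]
r1 m[slip→φ3] = [1, 1]
r2 m[φ0→ice] = [5, 3]
r2 m[φ0→slip] = [3, 5]
r2 m[φ1→wet] = [7, 3]
r2 m[φ1→slip] = [5, 7]
r2 m[φ2→sun] = [9, 9]
r2 m[φ2→slip] = [9, 9]
r2 m[φ3→fog] = [7, 8]
r2 m[φ3→slip] = [7, 8]
r2 m[φ4→ice] = [2, 5]
r2 m[φ5→sun] = [8, 9]
r2 m[ice→φ0] = [2, 5]
r2 m[ice→φ4] = [5, 3]
r2 m[wet→φ1] = [1, 1]
r2 m[sun→φ2] = [8, 9]
r2 m[sun→φ5] = [9, 9]
r2 m[fog→φ3] = [1, 1]
r2 m[slip→φ0] = [315, 504]
r2 m[slip→φ1] = [189, 360]
r2 m[slip→φ2] = [105, 280]
r2 m[slip→φ3] = [135, 315]
r3 m[φ0→ice] = [2520, 1512]
r3 m[φ0→slip] = [15, 15]
r3 m[φ1→wet] = [2520, 720]
r3 m[φ1→slip] = [5, 7]
r3 m[φ2→sun] = [2520, 1400]
r3 m[φ2→slip] = [81, 72]
r3 m[φ3→fog] = [945, 2520]
r3 m[φ3→slip] = [7, 8]
r3 m[φ4→ice] = [2, 5]
r3 m[φ5→sun] = [8, 9]
r3 m[ice→φ0] = [2, 5]
r3 m[ice→φ4] = [5, 3]
r3 m[wet→φ1] = [1, 1]
r3 m[sun→φ2] = [8, 9]
r3 m[sun→φ5] = [9, 9]
r3 m[fog→φ3] = [1, 1]
r3 m[slip→φ0] = [315, 504]
r3 m[slip→φ1] = [189, 360]
r3 m[slip→φ2] = [105, 280]
r3 m[slip→φ3] = [135, 315]
r4 m[φ0→ice] = [2520, 1512]
r4 m[φ0→slip] = [15, 15]
r4 m[φ1→wet] = [2520, 720]
r4 m[φ1→slip] = [5, 7]
r4 m[φ2→sun] = [2520, 1400]
r4 m[φ2→slip] = [81, 72]
r4 m[φ3→fog] = [945, 2520]
r4 m[φ3→slip] = [7, 8]
r4 m[φ4→ice] = [2, 5]
r4 m[φ5→sun] = [8, 9]
r4 m[ice→φ0] = [2, 5]
r4 m[ice→φ4] = [2520, 1512]
r4 m[wet→φ1] = [1, 1]
r4 m[sun→φ2] = [8, 9]
r4 m[sun→φ5] = [2520, 1400]
r4 m[fog→φ3] = [1, 1]
r4 m[slip→φ0] = [2835, 4032]
r4 m[slip→φ1] = [8505, 8640]
r4 m[slip→φ2] = [525, 840]
r4 m[slip→φ3] = [6075, 7560]
r5 m[φ0→ice] = [20160, 12096]
r5 m[φ0→slip] = [15, 15]
r5 m[φ1→wet] = [60480, 25515]
r5 m[φ1→slip] = [5, 7]
r5 m[φ2→sun] = [7560, 4725]
r5 m[φ2→slip] = [81, 72]
r5 m[φ3→fog] = [42525, 60480]
r5 m[φ3→slip] = [7, 8]
r5 m[φ4→ice] = [2, 5]
r5 m[φ5→sun] = [8, 9]
r5 m[ice→φ0] = [2, 5]
r5 m[ice→φ4] = [2520, 1512]
r5 m[wet→φ1] = [1, 1]
r5 m[sun→φ2] = [8, 9]
r5 m[sun→φ5] = [2520, 1400]
r5 m[fog→φ3] = [1, 1]
r5 m[slip→φ0] = [2835, 4032]
r5 m[slip→φ1] = [8505, 8640]
r5 m[slip→φ2] = [525, 840]
r5 m[slip→φ3] = [6075, 7560]
r6 m[φ0→ice] = [20160, 12096]
r6 m[φ0→slip] = [15, 15]
r6 m[φ1→wet] = [60480, 25515]
r6 m[φ1→slip] = [5, 7]
r6 m[φ2→sun] = [7560, 4725]
r6 m[φ2→slip] = [81, 72]
r6 m[φ3→fog] = [42525, 60480]
r6 m[φ3→slip] = [7, 8]
r6 m[φ4→ice] = [2, 5]
r6 m[φ5→sun] = [8, 9]
r6 m[ice→φ0] = [2, 5]
r6 m[ice→φ4] = [20160, 12096]
r6 m[wet→φ1] = [1, 1]
r6 m[sun→φ2] = [8, 9]
r6 m[sun→φ5] = [7560, 4725]
r6 m[fog→φ3] = [1, 1]
r6 m[slip→φ0] = [2835, 4032]
r6 m[slip→φ1] = [8505, 8640]
r6 m[slip→φ2] = [525, 840]
r6 m[slip→φ3] = [6075, 7560]
r7 m[φ0→ice] = [20160, 12096]
r7 m[φ0→slip] = [15, 15]
r7 m[φ1→wet] = [60480, 25515]
r7 m[φ1→slip] = [5, 7]
r7 m[φ2→sun] = [7560, 4725]
r7 m[φ2→slip] = [81, 72]
r7 m[φ3→fog] = [42525, 60480]
r7 m[φ3→slip] = [7, 8]
r7 m[φ4→ice] = [2, 5]
r7 m[φ5→sun] = [8, 9]
r7 m[ice→φ0] = [2, 5]
r7 m[ice→φ4] = [20160, 12096]
r7 m[wet→φ1] = [1, 1]
r7 m[sun→φ2] = [8, 9]
r7 m[sun→φ5] = [7560, 4725]
r7 m[fog→φ3] = [1, 1]
r7 m[slip→φ0] = [2835, 4032]
r7 m[slip→φ1] = [8505, 8640]
r7 m[slip→φ2] = [525, 840]
r7 m[slip→φ3] = [6075, 7560]
fixed point reached at round 7
b[ice] = ⊗ incoming = [40320, 60480]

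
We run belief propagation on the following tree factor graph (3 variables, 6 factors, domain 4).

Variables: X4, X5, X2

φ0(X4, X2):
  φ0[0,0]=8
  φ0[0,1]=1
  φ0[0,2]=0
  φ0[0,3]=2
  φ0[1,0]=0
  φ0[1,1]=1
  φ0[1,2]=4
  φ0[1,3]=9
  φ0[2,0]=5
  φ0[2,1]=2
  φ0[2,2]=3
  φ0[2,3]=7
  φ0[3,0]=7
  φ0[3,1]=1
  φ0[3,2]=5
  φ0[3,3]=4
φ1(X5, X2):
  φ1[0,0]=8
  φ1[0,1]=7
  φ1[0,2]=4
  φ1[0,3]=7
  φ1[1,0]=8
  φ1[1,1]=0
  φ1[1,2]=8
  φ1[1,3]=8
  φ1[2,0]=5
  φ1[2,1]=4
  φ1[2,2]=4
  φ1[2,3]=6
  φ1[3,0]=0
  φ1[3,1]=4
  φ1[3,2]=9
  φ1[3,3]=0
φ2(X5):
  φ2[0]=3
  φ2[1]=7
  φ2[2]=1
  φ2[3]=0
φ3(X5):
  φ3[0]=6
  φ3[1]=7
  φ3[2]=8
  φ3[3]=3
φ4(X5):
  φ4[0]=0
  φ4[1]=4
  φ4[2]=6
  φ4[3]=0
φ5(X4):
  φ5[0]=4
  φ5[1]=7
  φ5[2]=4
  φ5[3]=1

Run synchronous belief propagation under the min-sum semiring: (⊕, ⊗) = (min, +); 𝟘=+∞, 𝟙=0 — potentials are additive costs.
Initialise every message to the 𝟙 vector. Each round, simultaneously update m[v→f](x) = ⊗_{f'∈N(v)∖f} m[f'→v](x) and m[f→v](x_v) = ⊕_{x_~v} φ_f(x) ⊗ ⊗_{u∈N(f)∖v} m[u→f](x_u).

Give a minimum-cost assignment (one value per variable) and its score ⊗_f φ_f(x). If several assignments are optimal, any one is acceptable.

assignment: (X4=3, X5=3, X2=3); score = 8

init: all messages = 𝟙 over 4 values
r1 m[φ0→X4] = [0, 0, 2, 1]
r1 m[φ0→X2] = [0, 1, 0, 2]
r1 m[φ1→X5] = [4, 0, 4, 0]
r1 m[φ1→X2] = [0, 0, 4, 0]
r1 m[φ2→X5] = [3, 7, 1, 0]
r1 m[φ3→X5] = [6, 7, 8, 3]
r1 m[φ4→X5] = [0, 4, 6, 0]
r1 m[φ5→X4] = [4, 7, 4, 1]
r1 m[X4→φ0] = [0, 0, 0, 0]
r1 m[X4→φ5] = [0, 0, 0, 0]
r1 m[X5→φ1] = [0, 0, 0, 0]
r1 m[X5→φ2] = [0, 0, 0, 0]
r1 m[X5→φ3] = [0, 0, 0, 0]
r1 m[X5→φ4] = [0, 0, 0, 0]
r1 m[X2→φ0] = [0, 0, 0, 0]
r1 m[X2→φ1] = [0, 0, 0, 0]
r2 m[φ0→X4] = [0, 0, 2, 1]
r2 m[φ0→X2] = [0, 1, 0, 2]
r2 m[φ1→X5] = [4, 0, 4, 0]
r2 m[φ1→X2] = [0, 0, 4, 0]
r2 m[φ2→X5] = [3, 7, 1, 0]
r2 m[φ3→X5] = [6, 7, 8, 3]
r2 m[φ4→X5] = [0, 4, 6, 0]
r2 m[φ5→X4] = [4, 7, 4, 1]
r2 m[X4→φ0] = [4, 7, 4, 1]
r2 m[X4→φ5] = [0, 0, 2, 1]
r2 m[X5→φ1] = [9, 18, 15, 3]
r2 m[X5→φ2] = [10, 11, 18, 3]
r2 m[X5→φ3] = [7, 11, 11, 0]
r2 m[X5→φ4] = [13, 14, 13, 3]
r2 m[X2→φ0] = [0, 0, 4, 0]
r2 m[X2→φ1] = [0, 1, 0, 2]
r3 m[φ0→X4] = [1, 0, 2, 1]
r3 m[φ0→X2] = [7, 2, 4, 5]
r3 m[φ1→X5] = [4, 1, 4, 0]
r3 m[φ1→X2] = [3, 7, 12, 3]
r3 m[φ2→X5] = [3, 7, 1, 0]
r3 m[φ3→X5] = [6, 7, 8, 3]
r3 m[φ4→X5] = [0, 4, 6, 0]
r3 m[φ5→X4] = [4, 7, 4, 1]
r3 m[X4→φ0] = [4, 7, 4, 1]
r3 m[X4→φ5] = [0, 0, 2, 1]
r3 m[X5→φ1] = [9, 18, 15, 3]
r3 m[X5→φ2] = [10, 11, 18, 3]
r3 m[X5→φ3] = [7, 11, 11, 0]
r3 m[X5→φ4] = [13, 14, 13, 3]
r3 m[X2→φ0] = [0, 0, 4, 0]
r3 m[X2→φ1] = [0, 1, 0, 2]
r4 m[φ0→X4] = [1, 0, 2, 1]
r4 m[φ0→X2] = [7, 2, 4, 5]
r4 m[φ1→X5] = [4, 1, 4, 0]
r4 m[φ1→X2] = [3, 7, 12, 3]
r4 m[φ2→X5] = [3, 7, 1, 0]
r4 m[φ3→X5] = [6, 7, 8, 3]
r4 m[φ4→X5] = [0, 4, 6, 0]
r4 m[φ5→X4] = [4, 7, 4, 1]
r4 m[X4→φ0] = [4, 7, 4, 1]
r4 m[X4→φ5] = [1, 0, 2, 1]
r4 m[X5→φ1] = [9, 18, 15, 3]
r4 m[X5→φ2] = [10, 12, 18, 3]
r4 m[X5→φ3] = [7, 12, 11, 0]
r4 m[X5→φ4] = [13, 15, 13, 3]
r4 m[X2→φ0] = [3, 7, 12, 3]
r4 m[X2→φ1] = [7, 2, 4, 5]
r5 m[φ0→X4] = [5, 3, 8, 7]
r5 m[φ0→X2] = [7, 2, 4, 5]
r5 m[φ1→X5] = [8, 2, 6, 5]
r5 m[φ1→X2] = [3, 7, 12, 3]
r5 m[φ2→X5] = [3, 7, 1, 0]
r5 m[φ3→X5] = [6, 7, 8, 3]
r5 m[φ4→X5] = [0, 4, 6, 0]
r5 m[φ5→X4] = [4, 7, 4, 1]
r5 m[X4→φ0] = [4, 7, 4, 1]
r5 m[X4→φ5] = [1, 0, 2, 1]
r5 m[X5→φ1] = [9, 18, 15, 3]
r5 m[X5→φ2] = [10, 12, 18, 3]
r5 m[X5→φ3] = [7, 12, 11, 0]
r5 m[X5→φ4] = [13, 15, 13, 3]
r5 m[X2→φ0] = [3, 7, 12, 3]
r5 m[X2→φ1] = [7, 2, 4, 5]
r6 m[φ0→X4] = [5, 3, 8, 7]
r6 m[φ0→X2] = [7, 2, 4, 5]
r6 m[φ1→X5] = [8, 2, 6, 5]
r6 m[φ1→X2] = [3, 7, 12, 3]
r6 m[φ2→X5] = [3, 7, 1, 0]
r6 m[φ3→X5] = [6, 7, 8, 3]
r6 m[φ4→X5] = [0, 4, 6, 0]
r6 m[φ5→X4] = [4, 7, 4, 1]
r6 m[X4→φ0] = [4, 7, 4, 1]
r6 m[X4→φ5] = [5, 3, 8, 7]
r6 m[X5→φ1] = [9, 18, 15, 3]
r6 m[X5→φ2] = [14, 13, 20, 8]
r6 m[X5→φ3] = [11, 13, 13, 5]
r6 m[X5→φ4] = [17, 16, 15, 8]
r6 m[X2→φ0] = [3, 7, 12, 3]
r6 m[X2→φ1] = [7, 2, 4, 5]
r7 m[φ0→X4] = [5, 3, 8, 7]
r7 m[φ0→X2] = [7, 2, 4, 5]
r7 m[φ1→X5] = [8, 2, 6, 5]
r7 m[φ1→X2] = [3, 7, 12, 3]
r7 m[φ2→X5] = [3, 7, 1, 0]
r7 m[φ3→X5] = [6, 7, 8, 3]
r7 m[φ4→X5] = [0, 4, 6, 0]
r7 m[φ5→X4] = [4, 7, 4, 1]
r7 m[X4→φ0] = [4, 7, 4, 1]
r7 m[X4→φ5] = [5, 3, 8, 7]
r7 m[X5→φ1] = [9, 18, 15, 3]
r7 m[X5→φ2] = [14, 13, 20, 8]
r7 m[X5→φ3] = [11, 13, 13, 5]
r7 m[X5→φ4] = [17, 16, 15, 8]
r7 m[X2→φ0] = [3, 7, 12, 3]
r7 m[X2→φ1] = [7, 2, 4, 5]
fixed point reached at round 7
traceback from X4: (X4=3, X5=3, X2=3), score=8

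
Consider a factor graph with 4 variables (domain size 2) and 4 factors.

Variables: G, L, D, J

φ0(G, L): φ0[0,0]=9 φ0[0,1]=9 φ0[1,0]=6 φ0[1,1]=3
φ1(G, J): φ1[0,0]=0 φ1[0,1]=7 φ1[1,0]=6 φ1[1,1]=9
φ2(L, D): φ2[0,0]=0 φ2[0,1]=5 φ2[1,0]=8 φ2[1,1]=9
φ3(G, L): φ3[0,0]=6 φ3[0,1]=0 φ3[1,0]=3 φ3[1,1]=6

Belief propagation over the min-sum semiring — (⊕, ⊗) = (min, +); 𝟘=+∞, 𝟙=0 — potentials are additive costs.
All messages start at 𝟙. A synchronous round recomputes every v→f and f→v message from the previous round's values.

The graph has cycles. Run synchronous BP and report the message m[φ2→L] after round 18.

message @ round 18 = [0, 8]

init: all messages = 𝟙 over 2 values
r1 m[φ0→G] = [9, 3]
r1 m[φ0→L] = [6, 3]
r1 m[φ1→G] = [0, 6]
r1 m[φ1→J] = [0, 7]
r1 m[φ2→L] = [0, 8]
r1 m[φ2→D] = [0, 5]
r1 m[φ3→G] = [0, 3]
r1 m[φ3→L] = [3, 0]
r1 m[G→φ0] = [0, 0]
r1 m[G→φ1] = [0, 0]
r1 m[G→φ3] = [0, 0]
r1 m[L→φ0] = [0, 0]
r1 m[L→φ2] = [0, 0]
r1 m[L→φ3] = [0, 0]
r1 m[D→φ2] = [0, 0]
r1 m[J→φ1] = [0, 0]
r2 m[φ0→G] = [9, 3]
r2 m[φ0→L] = [6, 3]
r2 m[φ1→G] = [0, 6]
r2 m[φ1→J] = [0, 7]
r2 m[φ2→L] = [0, 8]
r2 m[φ2→D] = [0, 5]
r2 m[φ3→G] = [0, 3]
r2 m[φ3→L] = [3, 0]
r2 m[G→φ0] = [0, 9]
r2 m[G→φ1] = [9, 6]
r2 m[G→φ3] = [9, 9]
r2 m[L→φ0] = [3, 8]
r2 m[L→φ2] = [9, 3]
r2 m[L→φ3] = [6, 11]
r2 m[D→φ2] = [0, 0]
r2 m[J→φ1] = [0, 0]
r3 m[φ0→G] = [12, 9]
r3 m[φ0→L] = [9, 9]
r3 m[φ1→G] = [0, 6]
r3 m[φ1→J] = [9, 15]
r3 m[φ2→L] = [0, 8]
r3 m[φ2→D] = [9, 12]
r3 m[φ3→G] = [11, 9]
r3 m[φ3→L] = [12, 9]
r3 m[G→φ0] = [0, 9]
r3 m[G→φ1] = [9, 6]
r3 m[G→φ3] = [9, 9]
r3 m[L→φ0] = [3, 8]
r3 m[L→φ2] = [9, 3]
r3 m[L→φ3] = [6, 11]
r3 m[D→φ2] = [0, 0]
r3 m[J→φ1] = [0, 0]
r4 m[φ0→G] = [12, 9]
r4 m[φ0→L] = [9, 9]
r4 m[φ1→G] = [0, 6]
r4 m[φ1→J] = [9, 15]
r4 m[φ2→L] = [0, 8]
r4 m[φ2→D] = [9, 12]
r4 m[φ3→G] = [11, 9]
r4 m[φ3→L] = [12, 9]
r4 m[G→φ0] = [11, 15]
r4 m[G→φ1] = [23, 18]
r4 m[G→φ3] = [12, 15]
r4 m[L→φ0] = [12, 17]
r4 m[L→φ2] = [21, 18]
r4 m[L→φ3] = [9, 17]
r4 m[D→φ2] = [0, 0]
r4 m[J→φ1] = [0, 0]
r5 m[φ0→G] = [21, 18]
r5 m[φ0→L] = [20, 18]
r5 m[φ1→G] = [0, 6]
r5 m[φ1→J] = [23, 27]
r5 m[φ2→L] = [0, 8]
r5 m[φ2→D] = [21, 26]
r5 m[φ3→G] = [15, 12]
r5 m[φ3→L] = [18, 12]
r5 m[G→φ0] = [11, 15]
r5 m[G→φ1] = [23, 18]
r5 m[G→φ3] = [12, 15]
r5 m[L→φ0] = [12, 17]
r5 m[L→φ2] = [21, 18]
r5 m[L→φ3] = [9, 17]
r5 m[D→φ2] = [0, 0]
r5 m[J→φ1] = [0, 0]
r6 m[φ0→G] = [21, 18]
r6 m[φ0→L] = [20, 18]
r6 m[φ1→G] = [0, 6]
r6 m[φ1→J] = [23, 27]
r6 m[φ2→L] = [0, 8]
r6 m[φ2→D] = [21, 26]
r6 m[φ3→G] = [15, 12]
r6 m[φ3→L] = [18, 12]
r6 m[G→φ0] = [15, 18]
r6 m[G→φ1] = [36, 30]
r6 m[G→φ3] = [21, 24]
r6 m[L→φ0] = [18, 20]
r6 m[L→φ2] = [38, 30]
r6 m[L→φ3] = [20, 26]
r6 m[D→φ2] = [0, 0]
r6 m[J→φ1] = [0, 0]
r7 m[φ0→G] = [27, 23]
r7 m[φ0→L] = [24, 21]
r7 m[φ1→G] = [0, 6]
r7 m[φ1→J] = [36, 39]
r7 m[φ2→L] = [0, 8]
r7 m[φ2→D] = [38, 39]
r7 m[φ3→G] = [26, 23]
r7 m[φ3→L] = [27, 21]
r7 m[G→φ0] = [15, 18]
r7 m[G→φ1] = [36, 30]
r7 m[G→φ3] = [21, 24]
r7 m[L→φ0] = [18, 20]
r7 m[L→φ2] = [38, 30]
r7 m[L→φ3] = [20, 26]
r7 m[D→φ2] = [0, 0]
r7 m[J→φ1] = [0, 0]
r8 m[φ0→G] = [27, 23]
r8 m[φ0→L] = [24, 21]
r8 m[φ1→G] = [0, 6]
r8 m[φ1→J] = [36, 39]
r8 m[φ2→L] = [0, 8]
r8 m[φ2→D] = [38, 39]
r8 m[φ3→G] = [26, 23]
r8 m[φ3→L] = [27, 21]
r8 m[G→φ0] = [26, 29]
r8 m[G→φ1] = [53, 46]
r8 m[G→φ3] = [27, 29]
r8 m[L→φ0] = [27, 29]
r8 m[L→φ2] = [51, 42]
r8 m[L→φ3] = [24, 29]
r8 m[D→φ2] = [0, 0]
r8 m[J→φ1] = [0, 0]
r9 m[φ0→G] = [36, 32]
r9 m[φ0→L] = [35, 32]
r9 m[φ1→G] = [0, 6]
r9 m[φ1→J] = [52, 55]
r9 m[φ2→L] = [0, 8]
r9 m[φ2→D] = [50, 51]
r9 m[φ3→G] = [29, 27]
r9 m[φ3→L] = [32, 27]
r9 m[G→φ0] = [26, 29]
r9 m[G→φ1] = [53, 46]
r9 m[G→φ3] = [27, 29]
r9 m[L→φ0] = [27, 29]
r9 m[L→φ2] = [51, 42]
r9 m[L→φ3] = [24, 29]
r9 m[D→φ2] = [0, 0]
r9 m[J→φ1] = [0, 0]
r10 m[φ0→G] = [36, 32]
r10 m[φ0→L] = [35, 32]
r10 m[φ1→G] = [0, 6]
r10 m[φ1→J] = [52, 55]
r10 m[φ2→L] = [0, 8]
r10 m[φ2→D] = [50, 51]
r10 m[φ3→G] = [29, 27]
r10 m[φ3→L] = [32, 27]
r10 m[G→φ0] = [29, 33]
r10 m[G→φ1] = [65, 59]
r10 m[G→φ3] = [36, 38]
r10 m[L→φ0] = [32, 35]
r10 m[L→φ2] = [67, 59]
r10 m[L→φ3] = [35, 40]
r10 m[D→φ2] = [0, 0]
r10 m[J→φ1] = [0, 0]
r11 m[φ0→G] = [41, 38]
r11 m[φ0→L] = [38, 36]
r11 m[φ1→G] = [0, 6]
r11 m[φ1→J] = [65, 68]
r11 m[φ2→L] = [0, 8]
r11 m[φ2→D] = [67, 68]
r11 m[φ3→G] = [40, 38]
r11 m[φ3→L] = [41, 36]
r11 m[G→φ0] = [29, 33]
r11 m[G→φ1] = [65, 59]
r11 m[G→φ3] = [36, 38]
r11 m[L→φ0] = [32, 35]
r11 m[L→φ2] = [67, 59]
r11 m[L→φ3] = [35, 40]
r11 m[D→φ2] = [0, 0]
r11 m[J→φ1] = [0, 0]
r12 m[φ0→G] = [41, 38]
r12 m[φ0→L] = [38, 36]
r12 m[φ1→G] = [0, 6]
r12 m[φ1→J] = [65, 68]
r12 m[φ2→L] = [0, 8]
r12 m[φ2→D] = [67, 68]
r12 m[φ3→G] = [40, 38]
r12 m[φ3→L] = [41, 36]
r12 m[G→φ0] = [40, 44]
r12 m[G→φ1] = [81, 76]
r12 m[G→φ3] = [41, 44]
r12 m[L→φ0] = [41, 44]
r12 m[L→φ2] = [79, 72]
r12 m[L→φ3] = [38, 44]
r12 m[D→φ2] = [0, 0]
r12 m[J→φ1] = [0, 0]
r13 m[φ0→G] = [50, 47]
r13 m[φ0→L] = [49, 47]
r13 m[φ1→G] = [0, 6]
r13 m[φ1→J] = [81, 85]
r13 m[φ2→L] = [0, 8]
r13 m[φ2→D] = [79, 81]
r13 m[φ3→G] = [44, 41]
r13 m[φ3→L] = [47, 41]
r13 m[G→φ0] = [40, 44]
r13 m[G→φ1] = [81, 76]
r13 m[G→φ3] = [41, 44]
r13 m[L→φ0] = [41, 44]
r13 m[L→φ2] = [79, 72]
r13 m[L→φ3] = [38, 44]
r13 m[D→φ2] = [0, 0]
r13 m[J→φ1] = [0, 0]
r14 m[φ0→G] = [50, 47]
r14 m[φ0→L] = [49, 47]
r14 m[φ1→G] = [0, 6]
r14 m[φ1→J] = [81, 85]
r14 m[φ2→L] = [0, 8]
r14 m[φ2→D] = [79, 81]
r14 m[φ3→G] = [44, 41]
r14 m[φ3→L] = [47, 41]
r14 m[G→φ0] = [44, 47]
r14 m[G→φ1] = [94, 88]
r14 m[G→φ3] = [50, 53]
r14 m[L→φ0] = [47, 49]
r14 m[L→φ2] = [96, 88]
r14 m[L→φ3] = [49, 55]
r14 m[D→φ2] = [0, 0]
r14 m[J→φ1] = [0, 0]
r15 m[φ0→G] = [56, 52]
r15 m[φ0→L] = [53, 50]
r15 m[φ1→G] = [0, 6]
r15 m[φ1→J] = [94, 97]
r15 m[φ2→L] = [0, 8]
r15 m[φ2→D] = [96, 97]
r15 m[φ3→G] = [55, 52]
r15 m[φ3→L] = [56, 50]
r15 m[G→φ0] = [44, 47]
r15 m[G→φ1] = [94, 88]
r15 m[G→φ3] = [50, 53]
r15 m[L→φ0] = [47, 49]
r15 m[L→φ2] = [96, 88]
r15 m[L→φ3] = [49, 55]
r15 m[D→φ2] = [0, 0]
r15 m[J→φ1] = [0, 0]
r16 m[φ0→G] = [56, 52]
r16 m[φ0→L] = [53, 50]
r16 m[φ1→G] = [0, 6]
r16 m[φ1→J] = [94, 97]
r16 m[φ2→L] = [0, 8]
r16 m[φ2→D] = [96, 97]
r16 m[φ3→G] = [55, 52]
r16 m[φ3→L] = [56, 50]
r16 m[G→φ0] = [55, 58]
r16 m[G→φ1] = [111, 104]
r16 m[G→φ3] = [56, 58]
r16 m[L→φ0] = [56, 58]
r16 m[L→φ2] = [109, 100]
r16 m[L→φ3] = [53, 58]
r16 m[D→φ2] = [0, 0]
r16 m[J→φ1] = [0, 0]
r17 m[φ0→G] = [65, 61]
r17 m[φ0→L] = [64, 61]
r17 m[φ1→G] = [0, 6]
r17 m[φ1→J] = [110, 113]
r17 m[φ2→L] = [0, 8]
r17 m[φ2→D] = [108, 109]
r17 m[φ3→G] = [58, 56]
r17 m[φ3→L] = [61, 56]
r17 m[G→φ0] = [55, 58]
r17 m[G→φ1] = [111, 104]
r17 m[G→φ3] = [56, 58]
r17 m[L→φ0] = [56, 58]
r17 m[L→φ2] = [109, 100]
r17 m[L→φ3] = [53, 58]
r17 m[D→φ2] = [0, 0]
r17 m[J→φ1] = [0, 0]
r18 m[φ0→G] = [65, 61]
r18 m[φ0→L] = [64, 61]
r18 m[φ1→G] = [0, 6]
r18 m[φ1→J] = [110, 113]
r18 m[φ2→L] = [0, 8]
r18 m[φ2→D] = [108, 109]
r18 m[φ3→G] = [58, 56]
r18 m[φ3→L] = [61, 56]
r18 m[G→φ0] = [58, 62]
r18 m[G→φ1] = [123, 117]
r18 m[G→φ3] = [65, 67]
r18 m[L→φ0] = [61, 64]
r18 m[L→φ2] = [125, 117]
r18 m[L→φ3] = [64, 69]
r18 m[D→φ2] = [0, 0]
r18 m[J→φ1] = [0, 0]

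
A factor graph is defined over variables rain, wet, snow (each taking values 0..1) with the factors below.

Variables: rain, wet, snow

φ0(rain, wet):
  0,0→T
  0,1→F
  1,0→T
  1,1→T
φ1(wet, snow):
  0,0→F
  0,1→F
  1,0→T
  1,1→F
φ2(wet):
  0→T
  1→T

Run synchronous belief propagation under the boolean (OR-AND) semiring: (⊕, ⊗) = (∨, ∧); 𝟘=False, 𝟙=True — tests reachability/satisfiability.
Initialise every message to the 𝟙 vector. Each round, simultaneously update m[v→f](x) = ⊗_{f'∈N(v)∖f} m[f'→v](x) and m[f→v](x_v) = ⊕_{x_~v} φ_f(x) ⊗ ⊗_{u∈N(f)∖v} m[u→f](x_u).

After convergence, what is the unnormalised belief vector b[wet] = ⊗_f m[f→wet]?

init: all messages = 𝟙 over 2 values
r1 m[φ0→rain] = [T, T]
r1 m[φ0→wet] = [T, T]
r1 m[φ1→wet] = [F, T]
r1 m[φ1→snow] = [T, F]
r1 m[φ2→wet] = [T, T]
r1 m[rain→φ0] = [T, T]
r1 m[wet→φ0] = [T, T]
r1 m[wet→φ1] = [T, T]
r1 m[wet→φ2] = [T, T]
r1 m[snow→φ1] = [T, T]
r2 m[φ0→rain] = [T, T]
r2 m[φ0→wet] = [T, T]
r2 m[φ1→wet] = [F, T]
r2 m[φ1→snow] = [T, F]
r2 m[φ2→wet] = [T, T]
r2 m[rain→φ0] = [T, T]
r2 m[wet→φ0] = [F, T]
r2 m[wet→φ1] = [T, T]
r2 m[wet→φ2] = [F, T]
r2 m[snow→φ1] = [T, T]
r3 m[φ0→rain] = [F, T]
r3 m[φ0→wet] = [T, T]
r3 m[φ1→wet] = [F, T]
r3 m[φ1→snow] = [T, F]
r3 m[φ2→wet] = [T, T]
r3 m[rain→φ0] = [T, T]
r3 m[wet→φ0] = [F, T]
r3 m[wet→φ1] = [T, T]
r3 m[wet→φ2] = [F, T]
r3 m[snow→φ1] = [T, T]
r4 m[φ0→rain] = [F, T]
r4 m[φ0→wet] = [T, T]
r4 m[φ1→wet] = [F, T]
r4 m[φ1→snow] = [T, F]
r4 m[φ2→wet] = [T, T]
r4 m[rain→φ0] = [T, T]
r4 m[wet→φ0] = [F, T]
r4 m[wet→φ1] = [T, T]
r4 m[wet→φ2] = [F, T]
r4 m[snow→φ1] = [T, T]
fixed point reached at round 4
b[wet] = ⊗ incoming = [F, T]

b[wet] = [F, T]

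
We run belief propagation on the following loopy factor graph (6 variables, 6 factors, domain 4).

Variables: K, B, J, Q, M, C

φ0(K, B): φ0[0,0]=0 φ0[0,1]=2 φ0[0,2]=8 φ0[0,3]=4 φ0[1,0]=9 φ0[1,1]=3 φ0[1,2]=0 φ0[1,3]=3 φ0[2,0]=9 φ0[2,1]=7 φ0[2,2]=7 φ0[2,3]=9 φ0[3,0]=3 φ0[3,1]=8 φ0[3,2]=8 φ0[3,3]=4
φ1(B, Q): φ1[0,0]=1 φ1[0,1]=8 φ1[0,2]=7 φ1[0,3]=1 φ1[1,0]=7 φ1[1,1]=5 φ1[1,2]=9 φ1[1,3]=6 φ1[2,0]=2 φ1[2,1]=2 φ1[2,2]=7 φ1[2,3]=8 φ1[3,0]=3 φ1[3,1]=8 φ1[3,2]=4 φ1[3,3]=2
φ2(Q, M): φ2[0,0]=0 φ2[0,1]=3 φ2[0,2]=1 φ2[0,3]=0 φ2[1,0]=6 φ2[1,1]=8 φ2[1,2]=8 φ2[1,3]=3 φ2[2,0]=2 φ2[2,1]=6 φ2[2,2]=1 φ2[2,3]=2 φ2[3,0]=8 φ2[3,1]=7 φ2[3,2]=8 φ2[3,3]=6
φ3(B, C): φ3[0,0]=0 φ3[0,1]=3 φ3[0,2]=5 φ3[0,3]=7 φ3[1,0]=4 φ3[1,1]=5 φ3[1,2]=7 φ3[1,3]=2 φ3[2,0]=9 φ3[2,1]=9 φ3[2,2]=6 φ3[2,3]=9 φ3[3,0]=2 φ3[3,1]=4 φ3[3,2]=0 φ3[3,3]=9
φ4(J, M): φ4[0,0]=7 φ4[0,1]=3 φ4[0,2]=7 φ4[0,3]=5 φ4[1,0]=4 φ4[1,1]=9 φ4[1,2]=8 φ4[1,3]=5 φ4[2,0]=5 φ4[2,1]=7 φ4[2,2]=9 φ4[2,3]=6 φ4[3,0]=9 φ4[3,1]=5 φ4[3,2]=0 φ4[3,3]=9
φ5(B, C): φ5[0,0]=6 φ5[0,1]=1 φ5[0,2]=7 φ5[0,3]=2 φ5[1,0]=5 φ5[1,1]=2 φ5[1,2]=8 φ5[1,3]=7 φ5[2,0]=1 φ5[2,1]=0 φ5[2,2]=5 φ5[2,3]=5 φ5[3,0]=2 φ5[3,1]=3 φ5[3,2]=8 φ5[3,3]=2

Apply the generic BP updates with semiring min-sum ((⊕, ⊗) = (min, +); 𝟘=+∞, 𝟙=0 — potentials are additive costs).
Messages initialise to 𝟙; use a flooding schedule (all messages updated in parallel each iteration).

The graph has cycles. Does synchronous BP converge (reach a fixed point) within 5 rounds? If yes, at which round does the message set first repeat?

init: all messages = 𝟙 over 4 values
r1 m[φ0→K] = [0, 0, 7, 3]
r1 m[φ0→B] = [0, 2, 0, 3]
r1 m[φ1→B] = [1, 5, 2, 2]
r1 m[φ1→Q] = [1, 2, 4, 1]
r1 m[φ2→Q] = [0, 3, 1, 6]
r1 m[φ2→M] = [0, 3, 1, 0]
r1 m[φ3→B] = [0, 2, 6, 0]
r1 m[φ3→C] = [0, 3, 0, 2]
r1 m[φ4→J] = [3, 4, 5, 0]
r1 m[φ4→M] = [4, 3, 0, 5]
r1 m[φ5→B] = [1, 2, 0, 2]
r1 m[φ5→C] = [1, 0, 5, 2]
r1 m[K→φ0] = [0, 0, 0, 0]
r1 m[B→φ0] = [0, 0, 0, 0]
r1 m[B→φ1] = [0, 0, 0, 0]
r1 m[B→φ3] = [0, 0, 0, 0]
r1 m[B→φ5] = [0, 0, 0, 0]
r1 m[J→φ4] = [0, 0, 0, 0]
r1 m[Q→φ1] = [0, 0, 0, 0]
r1 m[Q→φ2] = [0, 0, 0, 0]
r1 m[M→φ2] = [0, 0, 0, 0]
r1 m[M→φ4] = [0, 0, 0, 0]
r1 m[C→φ3] = [0, 0, 0, 0]
r1 m[C→φ5] = [0, 0, 0, 0]
r2 m[φ0→K] = [0, 0, 7, 3]
r2 m[φ0→B] = [0, 2, 0, 3]
r2 m[φ1→B] = [1, 5, 2, 2]
r2 m[φ1→Q] = [1, 2, 4, 1]
r2 m[φ2→Q] = [0, 3, 1, 6]
r2 m[φ2→M] = [0, 3, 1, 0]
r2 m[φ3→B] = [0, 2, 6, 0]
r2 m[φ3→C] = [0, 3, 0, 2]
r2 m[φ4→J] = [3, 4, 5, 0]
r2 m[φ4→M] = [4, 3, 0, 5]
r2 m[φ5→B] = [1, 2, 0, 2]
r2 m[φ5→C] = [1, 0, 5, 2]
r2 m[K→φ0] = [0, 0, 0, 0]
r2 m[B→φ0] = [2, 9, 8, 4]
r2 m[B→φ1] = [1, 6, 6, 5]
r2 m[B→φ3] = [2, 9, 2, 7]
r2 m[B→φ5] = [1, 9, 8, 5]
r2 m[J→φ4] = [0, 0, 0, 0]
r2 m[Q→φ1] = [0, 3, 1, 6]
r2 m[Q→φ2] = [1, 2, 4, 1]
r2 m[M→φ2] = [4, 3, 0, 5]
r2 m[M→φ4] = [0, 3, 1, 0]
r2 m[C→φ3] = [1, 0, 5, 2]
r2 m[C→φ5] = [0, 3, 0, 2]
r3 m[φ0→K] = [2, 7, 11, 5]
r3 m[φ0→B] = [0, 2, 0, 3]
r3 m[φ1→B] = [1, 7, 2, 3]
r3 m[φ1→Q] = [2, 8, 8, 2]
r3 m[φ2→Q] = [1, 8, 1, 8]
r3 m[φ2→M] = [1, 4, 2, 1]
r3 m[φ3→B] = [1, 4, 9, 3]
r3 m[φ3→C] = [2, 5, 7, 9]
r3 m[φ4→J] = [5, 4, 5, 1]
r3 m[φ4→M] = [4, 3, 0, 5]
r3 m[φ5→B] = [4, 5, 1, 2]
r3 m[φ5→C] = [7, 2, 8, 3]
r3 m[K→φ0] = [0, 0, 0, 0]
r3 m[B→φ0] = [2, 9, 8, 4]
r3 m[B→φ1] = [1, 6, 6, 5]
r3 m[B→φ3] = [2, 9, 2, 7]
r3 m[B→φ5] = [1, 9, 8, 5]
r3 m[J→φ4] = [0, 0, 0, 0]
r3 m[Q→φ1] = [0, 3, 1, 6]
r3 m[Q→φ2] = [1, 2, 4, 1]
r3 m[M→φ2] = [4, 3, 0, 5]
r3 m[M→φ4] = [0, 3, 1, 0]
r3 m[C→φ3] = [1, 0, 5, 2]
r3 m[C→φ5] = [0, 3, 0, 2]
r4 m[φ0→K] = [2, 7, 11, 5]
r4 m[φ0→B] = [0, 2, 0, 3]
r4 m[φ1→B] = [1, 7, 2, 3]
r4 m[φ1→Q] = [2, 8, 8, 2]
r4 m[φ2→Q] = [1, 8, 1, 8]
r4 m[φ2→M] = [1, 4, 2, 1]
r4 m[φ3→B] = [1, 4, 9, 3]
r4 m[φ3→C] = [2, 5, 7, 9]
r4 m[φ4→J] = [5, 4, 5, 1]
r4 m[φ4→M] = [4, 3, 0, 5]
r4 m[φ5→B] = [4, 5, 1, 2]
r4 m[φ5→C] = [7, 2, 8, 3]
r4 m[K→φ0] = [0, 0, 0, 0]
r4 m[B→φ0] = [6, 16, 12, 8]
r4 m[B→φ1] = [5, 11, 10, 8]
r4 m[B→φ3] = [5, 14, 3, 8]
r4 m[B→φ5] = [2, 13, 11, 9]
r4 m[J→φ4] = [0, 0, 0, 0]
r4 m[Q→φ1] = [1, 8, 1, 8]
r4 m[Q→φ2] = [2, 8, 8, 2]
r4 m[M→φ2] = [4, 3, 0, 5]
r4 m[M→φ4] = [1, 4, 2, 1]
r4 m[C→φ3] = [7, 2, 8, 3]
r4 m[C→φ5] = [2, 5, 7, 9]
r5 m[φ0→K] = [6, 11, 15, 9]
r5 m[φ0→B] = [0, 2, 0, 3]
r5 m[φ1→B] = [2, 8, 3, 4]
r5 m[φ1→Q] = [6, 12, 12, 6]
r5 m[φ2→Q] = [1, 8, 1, 8]
r5 m[φ2→M] = [2, 5, 3, 2]
r5 m[φ3→B] = [5, 5, 11, 6]
r5 m[φ3→C] = [5, 8, 8, 12]
r5 m[φ4→J] = [6, 5, 6, 2]
r5 m[φ4→M] = [4, 3, 0, 5]
r5 m[φ5→B] = [6, 7, 3, 4]
r5 m[φ5→C] = [8, 3, 9, 4]
r5 m[K→φ0] = [0, 0, 0, 0]
r5 m[B→φ0] = [6, 16, 12, 8]
r5 m[B→φ1] = [5, 11, 10, 8]
r5 m[B→φ3] = [5, 14, 3, 8]
r5 m[B→φ5] = [2, 13, 11, 9]
r5 m[J→φ4] = [0, 0, 0, 0]
r5 m[Q→φ1] = [1, 8, 1, 8]
r5 m[Q→φ2] = [2, 8, 8, 2]
r5 m[M→φ2] = [4, 3, 0, 5]
r5 m[M→φ4] = [1, 4, 2, 1]
r5 m[C→φ3] = [7, 2, 8, 3]
r5 m[C→φ5] = [2, 5, 7, 9]
no fixed point within 5 rounds

NOT CONVERGED within 5 rounds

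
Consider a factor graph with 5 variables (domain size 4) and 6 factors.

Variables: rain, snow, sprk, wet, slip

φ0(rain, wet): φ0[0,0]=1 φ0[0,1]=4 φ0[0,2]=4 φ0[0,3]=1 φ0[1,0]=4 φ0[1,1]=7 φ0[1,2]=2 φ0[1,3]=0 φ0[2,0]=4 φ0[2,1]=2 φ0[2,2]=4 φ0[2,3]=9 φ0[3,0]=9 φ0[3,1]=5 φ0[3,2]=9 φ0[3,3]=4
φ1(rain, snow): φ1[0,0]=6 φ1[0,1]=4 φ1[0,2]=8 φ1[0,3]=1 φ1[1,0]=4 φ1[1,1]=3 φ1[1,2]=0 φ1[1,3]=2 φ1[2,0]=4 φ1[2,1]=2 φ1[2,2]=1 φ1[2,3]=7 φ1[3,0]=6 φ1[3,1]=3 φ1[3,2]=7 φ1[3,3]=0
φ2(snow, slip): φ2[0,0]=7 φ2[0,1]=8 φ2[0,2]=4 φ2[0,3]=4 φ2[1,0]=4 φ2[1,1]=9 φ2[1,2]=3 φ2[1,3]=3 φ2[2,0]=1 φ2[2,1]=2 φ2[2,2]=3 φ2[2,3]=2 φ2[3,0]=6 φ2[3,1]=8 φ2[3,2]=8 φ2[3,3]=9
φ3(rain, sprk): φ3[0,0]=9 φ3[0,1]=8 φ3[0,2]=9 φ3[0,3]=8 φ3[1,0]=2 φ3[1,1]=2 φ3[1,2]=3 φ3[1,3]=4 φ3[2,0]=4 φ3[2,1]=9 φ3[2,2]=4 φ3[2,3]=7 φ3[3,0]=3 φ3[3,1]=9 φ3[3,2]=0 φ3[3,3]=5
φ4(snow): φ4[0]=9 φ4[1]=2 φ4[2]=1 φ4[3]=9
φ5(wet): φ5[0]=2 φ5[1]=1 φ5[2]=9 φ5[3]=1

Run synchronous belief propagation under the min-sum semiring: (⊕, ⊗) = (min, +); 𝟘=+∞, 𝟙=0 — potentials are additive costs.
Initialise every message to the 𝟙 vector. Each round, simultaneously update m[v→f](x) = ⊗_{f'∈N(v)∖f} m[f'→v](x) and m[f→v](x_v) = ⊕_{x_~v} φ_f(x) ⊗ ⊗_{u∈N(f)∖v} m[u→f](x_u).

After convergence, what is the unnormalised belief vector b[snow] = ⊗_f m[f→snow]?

b[snow] = [20, 11, 5, 20]

init: all messages = 𝟙 over 4 values
r1 m[φ0→rain] = [1, 0, 2, 4]
r1 m[φ0→wet] = [1, 2, 2, 0]
r1 m[φ1→rain] = [1, 0, 1, 0]
r1 m[φ1→snow] = [4, 2, 0, 0]
r1 m[φ2→snow] = [4, 3, 1, 6]
r1 m[φ2→slip] = [1, 2, 3, 2]
r1 m[φ3→rain] = [8, 2, 4, 0]
r1 m[φ3→sprk] = [2, 2, 0, 4]
r1 m[φ4→snow] = [9, 2, 1, 9]
r1 m[φ5→wet] = [2, 1, 9, 1]
r1 m[rain→φ0] = [0, 0, 0, 0]
r1 m[rain→φ1] = [0, 0, 0, 0]
r1 m[rain→φ3] = [0, 0, 0, 0]
r1 m[snow→φ1] = [0, 0, 0, 0]
r1 m[snow→φ2] = [0, 0, 0, 0]
r1 m[snow→φ4] = [0, 0, 0, 0]
r1 m[sprk→φ3] = [0, 0, 0, 0]
r1 m[wet→φ0] = [0, 0, 0, 0]
r1 m[wet→φ5] = [0, 0, 0, 0]
r1 m[slip→φ2] = [0, 0, 0, 0]
r2 m[φ0→rain] = [1, 0, 2, 4]
r2 m[φ0→wet] = [1, 2, 2, 0]
r2 m[φ1→rain] = [1, 0, 1, 0]
r2 m[φ1→snow] = [4, 2, 0, 0]
r2 m[φ2→snow] = [4, 3, 1, 6]
r2 m[φ2→slip] = [1, 2, 3, 2]
r2 m[φ3→rain] = [8, 2, 4, 0]
r2 m[φ3→sprk] = [2, 2, 0, 4]
r2 m[φ4→snow] = [9, 2, 1, 9]
r2 m[φ5→wet] = [2, 1, 9, 1]
r2 m[rain→φ0] = [9, 2, 5, 0]
r2 m[rain→φ1] = [9, 2, 6, 4]
r2 m[rain→φ3] = [2, 0, 3, 4]
r2 m[snow→φ1] = [13, 5, 2, 15]
r2 m[snow→φ2] = [13, 4, 1, 9]
r2 m[snow→φ4] = [8, 5, 1, 6]
r2 m[sprk→φ3] = [0, 0, 0, 0]
r2 m[wet→φ0] = [2, 1, 9, 1]
r2 m[wet→φ5] = [1, 2, 2, 0]
r2 m[slip→φ2] = [0, 0, 0, 0]
r3 m[φ0→rain] = [2, 1, 3, 5]
r3 m[φ0→wet] = [6, 5, 4, 2]
r3 m[φ1→rain] = [9, 2, 3, 8]
r3 m[φ1→snow] = [6, 5, 2, 4]
r3 m[φ2→snow] = [4, 3, 1, 6]
r3 m[φ2→slip] = [2, 3, 4, 3]
r3 m[φ3→rain] = [8, 2, 4, 0]
r3 m[φ3→sprk] = [2, 2, 3, 4]
r3 m[φ4→snow] = [9, 2, 1, 9]
r3 m[φ5→wet] = [2, 1, 9, 1]
r3 m[rain→φ0] = [9, 2, 5, 0]
r3 m[rain→φ1] = [9, 2, 6, 4]
r3 m[rain→φ3] = [2, 0, 3, 4]
r3 m[snow→φ1] = [13, 5, 2, 15]
r3 m[snow→φ2] = [13, 4, 1, 9]
r3 m[snow→φ4] = [8, 5, 1, 6]
r3 m[sprk→φ3] = [0, 0, 0, 0]
r3 m[wet→φ0] = [2, 1, 9, 1]
r3 m[wet→φ5] = [1, 2, 2, 0]
r3 m[slip→φ2] = [0, 0, 0, 0]
r4 m[φ0→rain] = [2, 1, 3, 5]
r4 m[φ0→wet] = [6, 5, 4, 2]
r4 m[φ1→rain] = [9, 2, 3, 8]
r4 m[φ1→snow] = [6, 5, 2, 4]
r4 m[φ2→snow] = [4, 3, 1, 6]
r4 m[φ2→slip] = [2, 3, 4, 3]
r4 m[φ3→rain] = [8, 2, 4, 0]
r4 m[φ3→sprk] = [2, 2, 3, 4]
r4 m[φ4→snow] = [9, 2, 1, 9]
r4 m[φ5→wet] = [2, 1, 9, 1]
r4 m[rain→φ0] = [17, 4, 7, 8]
r4 m[rain→φ1] = [10, 3, 7, 5]
r4 m[rain→φ3] = [11, 3, 6, 13]
r4 m[snow→φ1] = [13, 5, 2, 15]
r4 m[snow→φ2] = [15, 7, 3, 13]
r4 m[snow→φ4] = [10, 8, 3, 10]
r4 m[sprk→φ3] = [0, 0, 0, 0]
r4 m[wet→φ0] = [2, 1, 9, 1]
r4 m[wet→φ5] = [6, 5, 4, 2]
r4 m[slip→φ2] = [0, 0, 0, 0]
r5 m[φ0→rain] = [2, 1, 3, 5]
r5 m[φ0→wet] = [8, 9, 6, 4]
r5 m[φ1→rain] = [9, 2, 3, 8]
r5 m[φ1→snow] = [7, 6, 3, 5]
r5 m[φ2→snow] = [4, 3, 1, 6]
r5 m[φ2→slip] = [4, 5, 6, 5]
r5 m[φ3→rain] = [8, 2, 4, 0]
r5 m[φ3→sprk] = [5, 5, 6, 7]
r5 m[φ4→snow] = [9, 2, 1, 9]
r5 m[φ5→wet] = [2, 1, 9, 1]
r5 m[rain→φ0] = [17, 4, 7, 8]
r5 m[rain→φ1] = [10, 3, 7, 5]
r5 m[rain→φ3] = [11, 3, 6, 13]
r5 m[snow→φ1] = [13, 5, 2, 15]
r5 m[snow→φ2] = [15, 7, 3, 13]
r5 m[snow→φ4] = [10, 8, 3, 10]
r5 m[sprk→φ3] = [0, 0, 0, 0]
r5 m[wet→φ0] = [2, 1, 9, 1]
r5 m[wet→φ5] = [6, 5, 4, 2]
r5 m[slip→φ2] = [0, 0, 0, 0]
r6 m[φ0→rain] = [2, 1, 3, 5]
r6 m[φ0→wet] = [8, 9, 6, 4]
r6 m[φ1→rain] = [9, 2, 3, 8]
r6 m[φ1→snow] = [7, 6, 3, 5]
r6 m[φ2→snow] = [4, 3, 1, 6]
r6 m[φ2→slip] = [4, 5, 6, 5]
r6 m[φ3→rain] = [8, 2, 4, 0]
r6 m[φ3→sprk] = [5, 5, 6, 7]
r6 m[φ4→snow] = [9, 2, 1, 9]
r6 m[φ5→wet] = [2, 1, 9, 1]
r6 m[rain→φ0] = [17, 4, 7, 8]
r6 m[rain→φ1] = [10, 3, 7, 5]
r6 m[rain→φ3] = [11, 3, 6, 13]
r6 m[snow→φ1] = [13, 5, 2, 15]
r6 m[snow→φ2] = [16, 8, 4, 14]
r6 m[snow→φ4] = [11, 9, 4, 11]
r6 m[sprk→φ3] = [0, 0, 0, 0]
r6 m[wet→φ0] = [2, 1, 9, 1]
r6 m[wet→φ5] = [8, 9, 6, 4]
r6 m[slip→φ2] = [0, 0, 0, 0]
r7 m[φ0→rain] = [2, 1, 3, 5]
r7 m[φ0→wet] = [8, 9, 6, 4]
r7 m[φ1→rain] = [9, 2, 3, 8]
r7 m[φ1→snow] = [7, 6, 3, 5]
r7 m[φ2→snow] = [4, 3, 1, 6]
r7 m[φ2→slip] = [5, 6, 7, 6]
r7 m[φ3→rain] = [8, 2, 4, 0]
r7 m[φ3→sprk] = [5, 5, 6, 7]
r7 m[φ4→snow] = [9, 2, 1, 9]
r7 m[φ5→wet] = [2, 1, 9, 1]
r7 m[rain→φ0] = [17, 4, 7, 8]
r7 m[rain→φ1] = [10, 3, 7, 5]
r7 m[rain→φ3] = [11, 3, 6, 13]
r7 m[snow→φ1] = [13, 5, 2, 15]
r7 m[snow→φ2] = [16, 8, 4, 14]
r7 m[snow→φ4] = [11, 9, 4, 11]
r7 m[sprk→φ3] = [0, 0, 0, 0]
r7 m[wet→φ0] = [2, 1, 9, 1]
r7 m[wet→φ5] = [8, 9, 6, 4]
r7 m[slip→φ2] = [0, 0, 0, 0]
r8 m[φ0→rain] = [2, 1, 3, 5]
r8 m[φ0→wet] = [8, 9, 6, 4]
r8 m[φ1→rain] = [9, 2, 3, 8]
r8 m[φ1→snow] = [7, 6, 3, 5]
r8 m[φ2→snow] = [4, 3, 1, 6]
r8 m[φ2→slip] = [5, 6, 7, 6]
r8 m[φ3→rain] = [8, 2, 4, 0]
r8 m[φ3→sprk] = [5, 5, 6, 7]
r8 m[φ4→snow] = [9, 2, 1, 9]
r8 m[φ5→wet] = [2, 1, 9, 1]
r8 m[rain→φ0] = [17, 4, 7, 8]
r8 m[rain→φ1] = [10, 3, 7, 5]
r8 m[rain→φ3] = [11, 3, 6, 13]
r8 m[snow→φ1] = [13, 5, 2, 15]
r8 m[snow→φ2] = [16, 8, 4, 14]
r8 m[snow→φ4] = [11, 9, 4, 11]
r8 m[sprk→φ3] = [0, 0, 0, 0]
r8 m[wet→φ0] = [2, 1, 9, 1]
r8 m[wet→φ5] = [8, 9, 6, 4]
r8 m[slip→φ2] = [0, 0, 0, 0]
fixed point reached at round 8
b[snow] = ⊗ incoming = [20, 11, 5, 20]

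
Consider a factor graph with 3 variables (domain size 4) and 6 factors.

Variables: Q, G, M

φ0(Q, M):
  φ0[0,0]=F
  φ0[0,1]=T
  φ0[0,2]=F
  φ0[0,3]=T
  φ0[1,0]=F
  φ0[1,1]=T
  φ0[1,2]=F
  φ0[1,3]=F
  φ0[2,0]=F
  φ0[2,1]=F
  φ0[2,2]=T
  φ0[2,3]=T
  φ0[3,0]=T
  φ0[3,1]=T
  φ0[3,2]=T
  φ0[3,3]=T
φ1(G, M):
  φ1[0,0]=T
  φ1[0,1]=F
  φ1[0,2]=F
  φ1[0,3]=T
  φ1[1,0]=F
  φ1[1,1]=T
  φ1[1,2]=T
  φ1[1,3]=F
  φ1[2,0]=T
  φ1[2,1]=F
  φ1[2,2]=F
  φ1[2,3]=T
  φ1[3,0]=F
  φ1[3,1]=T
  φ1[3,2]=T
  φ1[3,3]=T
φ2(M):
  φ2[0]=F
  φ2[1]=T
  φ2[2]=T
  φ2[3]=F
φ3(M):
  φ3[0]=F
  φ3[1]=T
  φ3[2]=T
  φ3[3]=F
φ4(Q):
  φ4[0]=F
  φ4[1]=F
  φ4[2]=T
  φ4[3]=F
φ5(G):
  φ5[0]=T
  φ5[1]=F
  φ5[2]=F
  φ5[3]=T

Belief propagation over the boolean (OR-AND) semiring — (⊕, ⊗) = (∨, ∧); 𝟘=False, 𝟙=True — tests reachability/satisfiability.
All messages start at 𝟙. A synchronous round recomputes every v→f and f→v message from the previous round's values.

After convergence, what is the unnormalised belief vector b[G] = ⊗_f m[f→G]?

init: all messages = 𝟙 over 4 values
r1 m[φ0→Q] = [T, T, T, T]
r1 m[φ0→M] = [T, T, T, T]
r1 m[φ1→G] = [T, T, T, T]
r1 m[φ1→M] = [T, T, T, T]
r1 m[φ2→M] = [F, T, T, F]
r1 m[φ3→M] = [F, T, T, F]
r1 m[φ4→Q] = [F, F, T, F]
r1 m[φ5→G] = [T, F, F, T]
r1 m[Q→φ0] = [T, T, T, T]
r1 m[Q→φ4] = [T, T, T, T]
r1 m[G→φ1] = [T, T, T, T]
r1 m[G→φ5] = [T, T, T, T]
r1 m[M→φ0] = [T, T, T, T]
r1 m[M→φ1] = [T, T, T, T]
r1 m[M→φ2] = [T, T, T, T]
r1 m[M→φ3] = [T, T, T, T]
r2 m[φ0→Q] = [T, T, T, T]
r2 m[φ0→M] = [T, T, T, T]
r2 m[φ1→G] = [T, T, T, T]
r2 m[φ1→M] = [T, T, T, T]
r2 m[φ2→M] = [F, T, T, F]
r2 m[φ3→M] = [F, T, T, F]
r2 m[φ4→Q] = [F, F, T, F]
r2 m[φ5→G] = [T, F, F, T]
r2 m[Q→φ0] = [F, F, T, F]
r2 m[Q→φ4] = [T, T, T, T]
r2 m[G→φ1] = [T, F, F, T]
r2 m[G→φ5] = [T, T, T, T]
r2 m[M→φ0] = [F, T, T, F]
r2 m[M→φ1] = [F, T, T, F]
r2 m[M→φ2] = [F, T, T, F]
r2 m[M→φ3] = [F, T, T, F]
r3 m[φ0→Q] = [T, T, T, T]
r3 m[φ0→M] = [F, F, T, T]
r3 m[φ1→G] = [F, T, F, T]
r3 m[φ1→M] = [T, T, T, T]
r3 m[φ2→M] = [F, T, T, F]
r3 m[φ3→M] = [F, T, T, F]
r3 m[φ4→Q] = [F, F, T, F]
r3 m[φ5→G] = [T, F, F, T]
r3 m[Q→φ0] = [F, F, T, F]
r3 m[Q→φ4] = [T, T, T, T]
r3 m[G→φ1] = [T, F, F, T]
r3 m[G→φ5] = [T, T, T, T]
r3 m[M→φ0] = [F, T, T, F]
r3 m[M→φ1] = [F, T, T, F]
r3 m[M→φ2] = [F, T, T, F]
r3 m[M→φ3] = [F, T, T, F]
r4 m[φ0→Q] = [T, T, T, T]
r4 m[φ0→M] = [F, F, T, T]
r4 m[φ1→G] = [F, T, F, T]
r4 m[φ1→M] = [T, T, T, T]
r4 m[φ2→M] = [F, T, T, F]
r4 m[φ3→M] = [F, T, T, F]
r4 m[φ4→Q] = [F, F, T, F]
r4 m[φ5→G] = [T, F, F, T]
r4 m[Q→φ0] = [F, F, T, F]
r4 m[Q→φ4] = [T, T, T, T]
r4 m[G→φ1] = [T, F, F, T]
r4 m[G→φ5] = [F, T, F, T]
r4 m[M→φ0] = [F, T, T, F]
r4 m[M→φ1] = [F, F, T, F]
r4 m[M→φ2] = [F, F, T, F]
r4 m[M→φ3] = [F, F, T, F]
r5 m[φ0→Q] = [T, T, T, T]
r5 m[φ0→M] = [F, F, T, T]
r5 m[φ1→G] = [F, T, F, T]
r5 m[φ1→M] = [T, T, T, T]
r5 m[φ2→M] = [F, T, T, F]
r5 m[φ3→M] = [F, T, T, F]
r5 m[φ4→Q] = [F, F, T, F]
r5 m[φ5→G] = [T, F, F, T]
r5 m[Q→φ0] = [F, F, T, F]
r5 m[Q→φ4] = [T, T, T, T]
r5 m[G→φ1] = [T, F, F, T]
r5 m[G→φ5] = [F, T, F, T]
r5 m[M→φ0] = [F, T, T, F]
r5 m[M→φ1] = [F, F, T, F]
r5 m[M→φ2] = [F, F, T, F]
r5 m[M→φ3] = [F, F, T, F]
fixed point reached at round 5
b[G] = ⊗ incoming = [F, F, F, T]

b[G] = [F, F, F, T]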